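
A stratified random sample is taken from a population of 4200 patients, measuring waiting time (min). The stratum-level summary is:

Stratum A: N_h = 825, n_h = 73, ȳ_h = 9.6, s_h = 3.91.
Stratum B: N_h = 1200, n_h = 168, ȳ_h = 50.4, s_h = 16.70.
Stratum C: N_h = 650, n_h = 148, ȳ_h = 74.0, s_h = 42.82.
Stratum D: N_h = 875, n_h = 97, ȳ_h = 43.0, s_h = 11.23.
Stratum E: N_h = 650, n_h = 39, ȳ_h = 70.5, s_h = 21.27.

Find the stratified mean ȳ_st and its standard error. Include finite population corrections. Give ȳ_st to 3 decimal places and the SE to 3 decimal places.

ȳ_st ≈ 47.607, SE ≈ 0.815

ȳ_st = Σ W_h ȳ_h = (825·9.6 + 1200·50.4 + 650·74.0 + 875·43.0 + 650·70.5)/4200 = 47.60714
V̂(ȳ_st) = Σ W_h² (1 − n_h/N_h) s_h²/n_h, with W_h = N_h/N and N = 4200:
  stratum A: (825/4200)²·(1 − 73/825)·3.91²/73 = 0.00736553
  stratum B: (1200/4200)²·(1 − 168/1200)·16.70²/168 = 0.116543
  stratum C: (650/4200)²·(1 − 148/650)·42.82²/148 = 0.229166
  stratum D: (875/4200)²·(1 − 97/875)·11.23²/97 = 0.0501738
  stratum E: (650/4200)²·(1 − 39/650)·21.27²/39 = 0.261172
V̂(ȳ_st) = 0.66442
SE(ȳ_st) = √0.66442 = 0.81512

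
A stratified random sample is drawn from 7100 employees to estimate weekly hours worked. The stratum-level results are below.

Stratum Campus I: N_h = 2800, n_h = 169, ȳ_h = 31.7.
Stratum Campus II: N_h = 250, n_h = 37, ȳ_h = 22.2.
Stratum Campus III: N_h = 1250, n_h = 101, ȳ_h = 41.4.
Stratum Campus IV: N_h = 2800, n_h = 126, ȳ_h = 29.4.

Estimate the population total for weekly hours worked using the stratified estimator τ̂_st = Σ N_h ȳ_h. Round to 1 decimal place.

τ̂_st ≈ 228380.0

τ̂_st = Σ N_h ȳ_h = 2800·31.7 + 250·22.2 + 1250·41.4 + 2800·29.4 = 228380.0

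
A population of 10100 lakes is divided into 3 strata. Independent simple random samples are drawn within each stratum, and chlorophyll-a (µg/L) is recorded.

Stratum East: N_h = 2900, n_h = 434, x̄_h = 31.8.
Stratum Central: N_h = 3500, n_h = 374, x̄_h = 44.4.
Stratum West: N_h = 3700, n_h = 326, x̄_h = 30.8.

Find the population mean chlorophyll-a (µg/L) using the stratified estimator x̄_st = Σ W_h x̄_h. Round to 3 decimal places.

x̄_st ≈ 35.800

N = Σ N_h = 10100. Stratum weights W_h = N_h/N.
x̄_st = (2900·31.8 + 3500·44.4 + 3700·30.8) / 10100 = 35.80000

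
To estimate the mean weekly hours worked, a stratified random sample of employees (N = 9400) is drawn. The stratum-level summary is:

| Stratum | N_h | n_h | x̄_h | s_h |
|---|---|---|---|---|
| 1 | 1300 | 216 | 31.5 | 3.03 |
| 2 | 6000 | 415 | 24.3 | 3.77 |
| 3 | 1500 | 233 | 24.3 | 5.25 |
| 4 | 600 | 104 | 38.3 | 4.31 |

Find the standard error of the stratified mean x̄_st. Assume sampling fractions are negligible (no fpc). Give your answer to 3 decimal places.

V̂(x̄_st) = Σ W_h² s_h²/n_h, with W_h = N_h/N and N = 9400:
  stratum 1: (1300/9400)²·3.03²/216 = 0.000812948
  stratum 2: (6000/9400)²·3.77²/415 = 0.0139534
  stratum 3: (1500/9400)²·5.25²/233 = 0.00301224
  stratum 4: (600/9400)²·4.31²/104 = 0.000727726
V̂(x̄_st) = 0.0185064
SE(x̄_st) = √0.0185064 = 0.136038

SE(x̄_st) ≈ 0.136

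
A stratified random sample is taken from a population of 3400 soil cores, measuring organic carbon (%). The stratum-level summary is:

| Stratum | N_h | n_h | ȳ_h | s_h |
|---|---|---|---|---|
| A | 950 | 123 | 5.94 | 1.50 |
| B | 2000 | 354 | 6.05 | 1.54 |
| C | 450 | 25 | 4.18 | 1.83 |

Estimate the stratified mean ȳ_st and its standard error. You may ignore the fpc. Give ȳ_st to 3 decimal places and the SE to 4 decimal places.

ȳ_st ≈ 5.772, SE ≈ 0.0781

ȳ_st = Σ W_h ȳ_h = (950·5.94 + 2000·6.05 + 450·4.18)/3400 = 5.77176
V̂(ȳ_st) = Σ W_h² s_h²/n_h, with W_h = N_h/N and N = 3400:
  stratum A: (950/3400)²·1.50²/123 = 0.00142813
  stratum B: (2000/3400)²·1.54²/354 = 0.00231814
  stratum C: (450/3400)²·1.83²/25 = 0.00234655
V̂(ȳ_st) = 0.00609282
SE(ȳ_st) = √0.00609282 = 0.0780565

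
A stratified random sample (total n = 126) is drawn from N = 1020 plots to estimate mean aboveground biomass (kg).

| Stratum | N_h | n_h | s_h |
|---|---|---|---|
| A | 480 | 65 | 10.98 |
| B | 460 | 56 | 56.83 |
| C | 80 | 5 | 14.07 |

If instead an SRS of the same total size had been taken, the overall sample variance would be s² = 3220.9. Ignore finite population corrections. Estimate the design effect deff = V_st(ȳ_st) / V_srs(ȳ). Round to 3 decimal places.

deff ≈ 0.484

V̂(ȳ_st) = Σ W_h² s_h²/n_h, with W_h = N_h/N and N = 1020:
  stratum A: (480/1020)²·10.98²/65 = 0.410746
  stratum B: (460/1020)²·56.83²/56 = 11.7296
  stratum C: (80/1020)²·14.07²/5 = 0.243555
V_st = 12.3839
V_srs = s²/n = 3220.9/126 = 25.5627
deff = V_st / V_srs = 12.3839/25.5627 = 0.4845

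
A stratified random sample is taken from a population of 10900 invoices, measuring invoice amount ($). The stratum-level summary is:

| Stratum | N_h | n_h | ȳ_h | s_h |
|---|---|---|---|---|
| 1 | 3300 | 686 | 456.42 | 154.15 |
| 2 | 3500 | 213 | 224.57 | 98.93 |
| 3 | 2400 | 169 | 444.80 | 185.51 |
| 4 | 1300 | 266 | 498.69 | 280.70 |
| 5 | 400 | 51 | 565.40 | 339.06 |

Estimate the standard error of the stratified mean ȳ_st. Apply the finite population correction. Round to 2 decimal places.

V̂(ȳ_st) = Σ W_h² (1 − n_h/N_h) s_h²/n_h, with W_h = N_h/N and N = 10900:
  stratum 1: (3300/10900)²·(1 − 686/3300)·154.15²/686 = 2.51495
  stratum 2: (3500/10900)²·(1 − 213/3500)·98.93²/213 = 4.44929
  stratum 3: (2400/10900)²·(1 − 169/2400)·185.51²/169 = 9.17711
  stratum 4: (1300/10900)²·(1 − 266/1300)·280.70²/266 = 3.35131
  stratum 5: (400/10900)²·(1 − 51/400)·339.06²/51 = 2.64859
V̂(ȳ_st) = 22.1413
SE(ȳ_st) = √22.1413 = 4.70545

SE(ȳ_st) ≈ 4.71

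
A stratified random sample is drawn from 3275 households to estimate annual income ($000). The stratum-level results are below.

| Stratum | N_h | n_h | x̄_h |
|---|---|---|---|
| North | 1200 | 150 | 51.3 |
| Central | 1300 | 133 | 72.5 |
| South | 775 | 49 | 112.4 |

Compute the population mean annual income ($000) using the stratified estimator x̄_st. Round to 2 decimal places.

N = Σ N_h = 3275. Stratum weights W_h = N_h/N.
x̄_st = (1200·51.3 + 1300·72.5 + 775·112.4) / 3275 = 74.1740

x̄_st ≈ 74.17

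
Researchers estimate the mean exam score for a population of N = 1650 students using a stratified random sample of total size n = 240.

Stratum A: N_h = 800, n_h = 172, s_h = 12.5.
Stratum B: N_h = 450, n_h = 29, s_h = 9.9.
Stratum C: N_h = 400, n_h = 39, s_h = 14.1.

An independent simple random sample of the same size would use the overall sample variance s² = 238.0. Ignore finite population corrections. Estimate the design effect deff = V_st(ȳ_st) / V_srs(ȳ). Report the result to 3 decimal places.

V̂(ȳ_st) = Σ W_h² s_h²/n_h, with W_h = N_h/N and N = 1650:
  stratum A: (800/1650)²·12.5²/172 = 0.213552
  stratum B: (450/1650)²·9.9²/29 = 0.251379
  stratum C: (400/1650)²·14.1²/39 = 0.299589
V_st = 0.76452
V_srs = s²/n = 238.0/240 = 0.991667
deff = V_st / V_srs = 0.76452/0.991667 = 0.7709

deff ≈ 0.771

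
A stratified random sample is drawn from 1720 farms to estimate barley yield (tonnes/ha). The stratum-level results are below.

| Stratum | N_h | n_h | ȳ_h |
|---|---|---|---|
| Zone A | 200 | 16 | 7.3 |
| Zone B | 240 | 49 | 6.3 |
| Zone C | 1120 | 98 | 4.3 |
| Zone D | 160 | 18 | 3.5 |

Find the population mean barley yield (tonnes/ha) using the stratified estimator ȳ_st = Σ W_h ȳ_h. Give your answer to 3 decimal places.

N = Σ N_h = 1720. Stratum weights W_h = N_h/N.
ȳ_st = (200·7.3 + 240·6.3 + 1120·4.3 + 160·3.5) / 1720 = 4.85349

ȳ_st ≈ 4.853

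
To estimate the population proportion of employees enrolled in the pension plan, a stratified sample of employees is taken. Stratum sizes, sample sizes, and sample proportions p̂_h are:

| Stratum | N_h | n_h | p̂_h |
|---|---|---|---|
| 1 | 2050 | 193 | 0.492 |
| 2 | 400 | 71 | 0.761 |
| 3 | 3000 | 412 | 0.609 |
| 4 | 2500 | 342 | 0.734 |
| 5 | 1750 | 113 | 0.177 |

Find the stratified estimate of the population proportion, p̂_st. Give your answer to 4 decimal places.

N = 9700; stratum weights W_h = N_h/N.
p̂_st = Σ W_h p̂_h = (2050·0.492 + 400·0.761 + 3000·0.609 + 2500·0.734 + 1750·0.177)/9700 = 0.54482

p̂_st ≈ 0.5448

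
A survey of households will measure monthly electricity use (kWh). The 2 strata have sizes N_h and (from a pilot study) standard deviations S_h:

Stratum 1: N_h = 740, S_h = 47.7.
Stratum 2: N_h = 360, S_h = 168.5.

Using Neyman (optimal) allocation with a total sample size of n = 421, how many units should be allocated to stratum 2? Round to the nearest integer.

Neyman allocation: n_h = n · N_h S_h / Σ N_i S_i, with n = 421.
  stratum 1: N_h·S_h = 740·47.7 = 35298.00
  stratum 2: N_h·S_h = 360·168.5 = 60660.00
Σ N_h S_h = 95958.00
n for stratum 2 = 421·60660.00/95958.00 = 266.136 → 266

266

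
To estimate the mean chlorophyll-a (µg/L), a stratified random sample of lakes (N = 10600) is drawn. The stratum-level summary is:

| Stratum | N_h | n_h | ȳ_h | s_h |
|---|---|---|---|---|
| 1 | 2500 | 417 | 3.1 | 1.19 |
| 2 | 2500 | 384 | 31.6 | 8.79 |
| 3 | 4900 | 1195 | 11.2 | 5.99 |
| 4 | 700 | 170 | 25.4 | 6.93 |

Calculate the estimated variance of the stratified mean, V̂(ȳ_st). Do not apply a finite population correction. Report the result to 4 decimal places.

V̂(ȳ_st) ≈ 0.0190

V̂(ȳ_st) = Σ W_h² s_h²/n_h, with W_h = N_h/N and N = 10600:
  stratum 1: (2500/10600)²·1.19²/417 = 0.000188897
  stratum 2: (2500/10600)²·8.79²/384 = 0.0111922
  stratum 3: (4900/10600)²·5.99²/1195 = 0.00641603
  stratum 4: (700/10600)²·6.93²/170 = 0.00123198
V̂(ȳ_st) = 0.0190291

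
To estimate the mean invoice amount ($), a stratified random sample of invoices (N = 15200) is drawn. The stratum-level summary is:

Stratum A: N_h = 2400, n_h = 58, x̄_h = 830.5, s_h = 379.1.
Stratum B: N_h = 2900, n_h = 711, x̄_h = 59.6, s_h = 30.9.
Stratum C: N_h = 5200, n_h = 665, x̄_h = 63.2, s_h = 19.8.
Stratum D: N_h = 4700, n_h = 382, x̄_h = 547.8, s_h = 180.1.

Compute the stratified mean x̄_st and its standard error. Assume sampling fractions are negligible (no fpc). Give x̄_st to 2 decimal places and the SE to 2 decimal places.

x̄_st ≈ 333.51, SE ≈ 8.37

x̄_st = Σ W_h x̄_h = (2400·830.5 + 2900·59.6 + 5200·63.2 + 4700·547.8)/15200 = 333.50921
V̂(x̄_st) = Σ W_h² s_h²/n_h, with W_h = N_h/N and N = 15200:
  stratum A: (2400/15200)²·379.1²/58 = 61.7753
  stratum B: (2900/15200)²·30.9²/711 = 0.0488828
  stratum C: (5200/15200)²·19.8²/665 = 0.0689967
  stratum D: (4700/15200)²·180.1²/382 = 8.11844
V̂(x̄_st) = 70.0116
SE(x̄_st) = √70.0116 = 8.36729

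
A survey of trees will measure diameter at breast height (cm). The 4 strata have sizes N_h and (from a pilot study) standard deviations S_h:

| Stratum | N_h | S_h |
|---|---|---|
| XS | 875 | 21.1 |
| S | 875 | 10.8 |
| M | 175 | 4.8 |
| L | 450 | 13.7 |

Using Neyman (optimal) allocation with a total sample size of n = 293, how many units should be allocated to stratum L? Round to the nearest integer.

52

Neyman allocation: n_h = n · N_h S_h / Σ N_i S_i, with n = 293.
  stratum XS: N_h·S_h = 875·21.1 = 18462.50
  stratum S: N_h·S_h = 875·10.8 = 9450.00
  stratum M: N_h·S_h = 175·4.8 = 840.00
  stratum L: N_h·S_h = 450·13.7 = 6165.00
Σ N_h S_h = 34917.50
n for stratum L = 293·6165.00/34917.50 = 51.732 → 52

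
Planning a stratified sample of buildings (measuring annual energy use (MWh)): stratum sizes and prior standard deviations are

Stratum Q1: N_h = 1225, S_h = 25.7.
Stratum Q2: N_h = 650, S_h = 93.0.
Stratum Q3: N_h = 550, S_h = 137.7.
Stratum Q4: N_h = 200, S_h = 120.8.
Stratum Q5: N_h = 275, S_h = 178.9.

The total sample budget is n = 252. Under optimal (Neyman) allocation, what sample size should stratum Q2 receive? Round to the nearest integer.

Neyman allocation: n_h = n · N_h S_h / Σ N_i S_i, with n = 252.
  stratum Q1: N_h·S_h = 1225·25.7 = 31482.50
  stratum Q2: N_h·S_h = 650·93.0 = 60450.00
  stratum Q3: N_h·S_h = 550·137.7 = 75735.00
  stratum Q4: N_h·S_h = 200·120.8 = 24160.00
  stratum Q5: N_h·S_h = 275·178.9 = 49197.50
Σ N_h S_h = 241025.00
n for stratum Q2 = 252·60450.00/241025.00 = 63.203 → 63

63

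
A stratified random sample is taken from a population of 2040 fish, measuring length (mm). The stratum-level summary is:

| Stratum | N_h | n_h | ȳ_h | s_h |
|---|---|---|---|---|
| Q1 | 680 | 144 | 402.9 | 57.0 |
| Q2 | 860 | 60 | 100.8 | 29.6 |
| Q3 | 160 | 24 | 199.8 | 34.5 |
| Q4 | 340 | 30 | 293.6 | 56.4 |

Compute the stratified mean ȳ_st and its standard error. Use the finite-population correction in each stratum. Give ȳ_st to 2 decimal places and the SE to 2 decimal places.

ȳ_st ≈ 241.40, SE ≈ 2.71

ȳ_st = Σ W_h ȳ_h = (680·402.9 + 860·100.8 + 160·199.8 + 340·293.6)/2040 = 241.39804
V̂(ȳ_st) = Σ W_h² (1 − n_h/N_h) s_h²/n_h, with W_h = N_h/N and N = 2040:
  stratum Q1: (680/2040)²·(1 − 144/680)·57.0²/144 = 1.97606
  stratum Q2: (860/2040)²·(1 − 60/860)·29.6²/60 = 2.41413
  stratum Q3: (160/2040)²·(1 − 24/160)·34.5²/24 = 0.259314
  stratum Q4: (340/2040)²·(1 − 30/340)·56.4²/30 = 2.68545
V̂(ȳ_st) = 7.33495
SE(ȳ_st) = √7.33495 = 2.70831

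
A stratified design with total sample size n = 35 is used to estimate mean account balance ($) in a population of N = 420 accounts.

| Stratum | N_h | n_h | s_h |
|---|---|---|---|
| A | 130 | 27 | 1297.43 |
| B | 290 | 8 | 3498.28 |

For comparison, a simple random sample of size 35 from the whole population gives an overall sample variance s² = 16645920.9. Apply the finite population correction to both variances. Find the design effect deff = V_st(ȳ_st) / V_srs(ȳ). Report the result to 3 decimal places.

deff ≈ 1.638

V̂(ȳ_st) = Σ W_h² (1 − n_h/N_h) s_h²/n_h, with W_h = N_h/N and N = 420:
  stratum A: (130/420)²·(1 − 27/130)·1297.43²/27 = 4732.45
  stratum B: (290/420)²·(1 − 8/290)·3498.28²/8 = 709198
V_st = 713931
V_srs = (1 − 35/420)·16645920.9/35 = 435965
deff = V_st / V_srs = 713931/435965 = 1.6376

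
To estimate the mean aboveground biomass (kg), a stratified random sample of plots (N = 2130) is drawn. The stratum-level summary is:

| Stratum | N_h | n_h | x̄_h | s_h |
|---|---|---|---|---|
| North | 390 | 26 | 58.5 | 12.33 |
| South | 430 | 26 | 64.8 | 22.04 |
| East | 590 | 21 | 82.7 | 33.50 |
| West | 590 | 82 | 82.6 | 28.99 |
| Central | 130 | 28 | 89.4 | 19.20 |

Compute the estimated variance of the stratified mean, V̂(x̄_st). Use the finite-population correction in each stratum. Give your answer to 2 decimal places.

V̂(x̄_st) = Σ W_h² (1 − n_h/N_h) s_h²/n_h, with W_h = N_h/N and N = 2130:
  stratum North: (390/2130)²·(1 − 26/390)·12.33²/26 = 0.182961
  stratum South: (430/2130)²·(1 − 26/430)·22.04²/26 = 0.715386
  stratum East: (590/2130)²·(1 − 21/590)·33.50²/21 = 3.95435
  stratum West: (590/2130)²·(1 − 82/590)·28.99²/82 = 0.677079
  stratum Central: (130/2130)²·(1 − 28/130)·19.20²/28 = 0.0384794
V̂(x̄_st) = 5.56826

V̂(x̄_st) ≈ 5.57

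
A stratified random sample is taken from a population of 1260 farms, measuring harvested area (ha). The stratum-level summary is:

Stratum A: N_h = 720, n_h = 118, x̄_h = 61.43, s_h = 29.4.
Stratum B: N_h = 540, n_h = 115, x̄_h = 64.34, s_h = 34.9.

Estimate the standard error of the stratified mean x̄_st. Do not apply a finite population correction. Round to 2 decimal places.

V̂(x̄_st) = Σ W_h² s_h²/n_h, with W_h = N_h/N and N = 1260:
  stratum A: (720/1260)²·29.4²/118 = 2.39186
  stratum B: (540/1260)²·34.9²/115 = 1.94536
V̂(x̄_st) = 4.33722
SE(x̄_st) = √4.33722 = 2.0826

SE(x̄_st) ≈ 2.08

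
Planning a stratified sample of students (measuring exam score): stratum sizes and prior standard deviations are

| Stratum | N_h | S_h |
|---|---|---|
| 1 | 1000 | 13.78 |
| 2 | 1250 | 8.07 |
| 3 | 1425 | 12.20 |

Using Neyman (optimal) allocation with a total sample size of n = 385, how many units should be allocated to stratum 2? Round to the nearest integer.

94

Neyman allocation: n_h = n · N_h S_h / Σ N_i S_i, with n = 385.
  stratum 1: N_h·S_h = 1000·13.78 = 13780.00
  stratum 2: N_h·S_h = 1250·8.07 = 10087.50
  stratum 3: N_h·S_h = 1425·12.20 = 17385.00
Σ N_h S_h = 41252.50
n for stratum 2 = 385·10087.50/41252.50 = 94.144 → 94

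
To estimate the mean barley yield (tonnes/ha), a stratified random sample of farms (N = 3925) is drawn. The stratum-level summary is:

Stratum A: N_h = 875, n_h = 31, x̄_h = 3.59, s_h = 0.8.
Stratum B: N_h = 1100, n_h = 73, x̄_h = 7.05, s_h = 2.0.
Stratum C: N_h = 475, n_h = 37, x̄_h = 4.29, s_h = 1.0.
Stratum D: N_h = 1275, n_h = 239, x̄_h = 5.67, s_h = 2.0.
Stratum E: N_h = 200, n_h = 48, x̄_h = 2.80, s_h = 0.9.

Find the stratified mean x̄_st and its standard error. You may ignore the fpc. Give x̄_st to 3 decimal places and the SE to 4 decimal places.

x̄_st ≈ 5.280, SE ≈ 0.0868

x̄_st = Σ W_h x̄_h = (875·3.59 + 1100·7.05 + 475·4.29 + 1275·5.67 + 200·2.80)/3925 = 5.27981
V̂(x̄_st) = Σ W_h² s_h²/n_h, with W_h = N_h/N and N = 3925:
  stratum A: (875/3925)²·0.8²/31 = 0.00102602
  stratum B: (1100/3925)²·2.0²/73 = 0.00430371
  stratum C: (475/3925)²·1.0²/37 = 0.000395828
  stratum D: (1275/3925)²·2.0²/239 = 0.00176605
  stratum E: (200/3925)²·0.9²/48 = 4.38152e-05
V̂(x̄_st) = 0.00753542
SE(x̄_st) = √0.00753542 = 0.0868068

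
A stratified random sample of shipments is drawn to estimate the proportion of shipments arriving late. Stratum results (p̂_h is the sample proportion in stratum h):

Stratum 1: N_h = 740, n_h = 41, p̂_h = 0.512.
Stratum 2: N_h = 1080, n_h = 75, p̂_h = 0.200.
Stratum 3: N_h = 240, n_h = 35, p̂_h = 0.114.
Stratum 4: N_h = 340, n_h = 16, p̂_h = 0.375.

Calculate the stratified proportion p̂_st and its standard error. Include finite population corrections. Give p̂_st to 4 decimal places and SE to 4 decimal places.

N = 2400; stratum weights W_h = N_h/N.
p̂_st = Σ W_h p̂_h = (740·0.512 + 1080·0.200 + 240·0.114 + 340·0.375)/2400 = 0.31239
V̂(p̂_st) = Σ W_h² (1 − n_h/N_h) p̂_h(1−p̂_h)/(n_h−1):
  stratum 1: (740/2400)²·(1 − 41/740)·0.512·0.488/40 = 0.00056094
  stratum 2: (1080/2400)²·(1 − 75/1080)·0.200·0.800/74 = 0.000407432
  stratum 3: (240/2400)²·(1 − 35/240)·0.114·0.886/34 = 2.53748e-05
  stratum 4: (340/2400)²·(1 − 16/340)·0.375·0.625/15 = 0.000298828
V̂(p̂_st) = 0.00129258; SE = √V̂ = 0.0359524

p̂_st ≈ 0.3124, SE ≈ 0.0360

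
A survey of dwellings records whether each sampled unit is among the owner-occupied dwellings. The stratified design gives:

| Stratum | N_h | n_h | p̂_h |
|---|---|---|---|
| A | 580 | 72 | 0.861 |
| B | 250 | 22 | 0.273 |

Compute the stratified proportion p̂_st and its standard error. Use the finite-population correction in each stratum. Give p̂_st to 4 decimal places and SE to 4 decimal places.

p̂_st ≈ 0.6839, SE ≈ 0.0388

N = 830; stratum weights W_h = N_h/N.
p̂_st = Σ W_h p̂_h = (580·0.861 + 250·0.273)/830 = 0.68389
V̂(p̂_st) = Σ W_h² (1 − n_h/N_h) p̂_h(1−p̂_h)/(n_h−1):
  stratum A: (580/830)²·(1 − 72/580)·0.861·0.139/71 = 0.000720933
  stratum B: (250/830)²·(1 − 22/250)·0.273·0.727/21 = 0.000781981
V̂(p̂_st) = 0.00150291; SE = √V̂ = 0.0387674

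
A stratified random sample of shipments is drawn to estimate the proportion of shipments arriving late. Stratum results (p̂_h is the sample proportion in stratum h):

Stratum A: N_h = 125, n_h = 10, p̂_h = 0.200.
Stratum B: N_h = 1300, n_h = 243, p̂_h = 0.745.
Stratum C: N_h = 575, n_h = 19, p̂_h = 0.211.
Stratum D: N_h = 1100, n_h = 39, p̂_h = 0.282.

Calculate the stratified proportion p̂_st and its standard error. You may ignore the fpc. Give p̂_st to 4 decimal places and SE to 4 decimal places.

N = 3100; stratum weights W_h = N_h/N.
p̂_st = Σ W_h p̂_h = (125·0.200 + 1300·0.745 + 575·0.211 + 1100·0.282)/3100 = 0.45969
V̂(p̂_st) = Σ W_h² p̂_h(1−p̂_h)/(n_h−1):
  stratum A: (125/3100)²·0.200·0.800/9 = 2.89051e-05
  stratum B: (1300/3100)²·0.745·0.255/242 = 0.000138053
  stratum C: (575/3100)²·0.211·0.789/18 = 0.000318199
  stratum D: (1100/3100)²·0.282·0.718/38 = 0.000670891
V̂(p̂_st) = 0.00115605; SE = √V̂ = 0.0340007

p̂_st ≈ 0.4597, SE ≈ 0.0340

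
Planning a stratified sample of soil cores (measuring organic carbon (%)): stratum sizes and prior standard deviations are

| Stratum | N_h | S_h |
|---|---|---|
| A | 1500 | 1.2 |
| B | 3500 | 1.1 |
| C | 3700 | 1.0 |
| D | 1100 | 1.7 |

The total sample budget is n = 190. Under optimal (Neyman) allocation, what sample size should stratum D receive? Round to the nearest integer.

Neyman allocation: n_h = n · N_h S_h / Σ N_i S_i, with n = 190.
  stratum A: N_h·S_h = 1500·1.2 = 1800.00
  stratum B: N_h·S_h = 3500·1.1 = 3850.00
  stratum C: N_h·S_h = 3700·1.0 = 3700.00
  stratum D: N_h·S_h = 1100·1.7 = 1870.00
Σ N_h S_h = 11220.00
n for stratum D = 190·1870.00/11220.00 = 31.667 → 32

32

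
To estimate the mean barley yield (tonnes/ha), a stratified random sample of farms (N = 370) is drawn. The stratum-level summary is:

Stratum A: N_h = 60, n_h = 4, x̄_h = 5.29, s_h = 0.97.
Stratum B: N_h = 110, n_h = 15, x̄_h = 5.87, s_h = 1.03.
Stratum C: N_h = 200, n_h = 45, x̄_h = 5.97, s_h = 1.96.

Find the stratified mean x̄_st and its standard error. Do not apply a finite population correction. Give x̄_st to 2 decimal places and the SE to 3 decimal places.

x̄_st ≈ 5.83, SE ≈ 0.193

x̄_st = Σ W_h x̄_h = (60·5.29 + 110·5.87 + 200·5.97)/370 = 5.83000
V̂(x̄_st) = Σ W_h² s_h²/n_h, with W_h = N_h/N and N = 370:
  stratum A: (60/370)²·0.97²/4 = 0.00618561
  stratum B: (110/370)²·1.03²/15 = 0.00625122
  stratum C: (200/370)²·1.96²/45 = 0.0249434
V̂(x̄_st) = 0.0373803
SE(x̄_st) = √0.0373803 = 0.19334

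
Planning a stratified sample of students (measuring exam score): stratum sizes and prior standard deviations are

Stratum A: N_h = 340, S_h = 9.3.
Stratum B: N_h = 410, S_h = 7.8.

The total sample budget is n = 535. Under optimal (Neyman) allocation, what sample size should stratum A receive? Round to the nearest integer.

Neyman allocation: n_h = n · N_h S_h / Σ N_i S_i, with n = 535.
  stratum A: N_h·S_h = 340·9.3 = 3162.00
  stratum B: N_h·S_h = 410·7.8 = 3198.00
Σ N_h S_h = 6360.00
n for stratum A = 535·3162.00/6360.00 = 265.986 → 266

266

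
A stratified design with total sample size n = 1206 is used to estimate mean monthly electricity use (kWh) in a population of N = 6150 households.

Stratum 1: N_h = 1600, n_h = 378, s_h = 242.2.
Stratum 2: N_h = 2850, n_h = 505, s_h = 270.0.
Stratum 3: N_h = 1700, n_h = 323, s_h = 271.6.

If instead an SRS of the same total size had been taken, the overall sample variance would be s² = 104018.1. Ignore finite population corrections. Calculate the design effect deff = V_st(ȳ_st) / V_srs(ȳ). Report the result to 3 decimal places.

deff ≈ 0.684

V̂(ȳ_st) = Σ W_h² s_h²/n_h, with W_h = N_h/N and N = 6150:
  stratum 1: (1600/6150)²·242.2²/378 = 10.5038
  stratum 2: (2850/6150)²·270.0²/505 = 31.001
  stratum 3: (1700/6150)²·271.6²/323 = 17.4504
V_st = 58.9552
V_srs = s²/n = 104018.1/1206 = 86.2505
deff = V_st / V_srs = 58.9552/86.2505 = 0.6835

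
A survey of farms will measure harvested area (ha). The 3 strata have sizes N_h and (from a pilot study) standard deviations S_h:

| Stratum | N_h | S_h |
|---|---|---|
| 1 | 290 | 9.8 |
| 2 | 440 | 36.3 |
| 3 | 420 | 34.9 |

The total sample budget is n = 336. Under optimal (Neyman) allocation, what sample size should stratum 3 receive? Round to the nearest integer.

Neyman allocation: n_h = n · N_h S_h / Σ N_i S_i, with n = 336.
  stratum 1: N_h·S_h = 290·9.8 = 2842.00
  stratum 2: N_h·S_h = 440·36.3 = 15972.00
  stratum 3: N_h·S_h = 420·34.9 = 14658.00
Σ N_h S_h = 33472.00
n for stratum 3 = 336·14658.00/33472.00 = 147.141 → 147

147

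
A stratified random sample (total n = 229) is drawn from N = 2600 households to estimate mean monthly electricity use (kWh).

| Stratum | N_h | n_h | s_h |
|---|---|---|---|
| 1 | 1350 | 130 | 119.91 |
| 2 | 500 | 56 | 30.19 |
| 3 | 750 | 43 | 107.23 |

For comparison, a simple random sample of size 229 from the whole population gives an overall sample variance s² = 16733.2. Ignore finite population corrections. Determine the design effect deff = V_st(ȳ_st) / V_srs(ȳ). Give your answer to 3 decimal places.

V̂(ȳ_st) = Σ W_h² s_h²/n_h, with W_h = N_h/N and N = 2600:
  stratum 1: (1350/2600)²·119.91²/130 = 29.8187
  stratum 2: (500/2600)²·30.19²/56 = 0.60191
  stratum 3: (750/2600)²·107.23²/43 = 22.2505
V_st = 52.6711
V_srs = s²/n = 16733.2/229 = 73.0707
deff = V_st / V_srs = 52.6711/73.0707 = 0.7208

deff ≈ 0.721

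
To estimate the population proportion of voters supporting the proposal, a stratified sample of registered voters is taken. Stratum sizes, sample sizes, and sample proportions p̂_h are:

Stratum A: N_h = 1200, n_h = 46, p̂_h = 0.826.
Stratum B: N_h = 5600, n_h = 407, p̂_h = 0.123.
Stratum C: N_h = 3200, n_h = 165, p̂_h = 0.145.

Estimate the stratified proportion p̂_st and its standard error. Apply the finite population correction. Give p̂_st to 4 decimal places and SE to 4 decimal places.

p̂_st ≈ 0.2144, SE ≈ 0.0140

N = 10000; stratum weights W_h = N_h/N.
p̂_st = Σ W_h p̂_h = (1200·0.826 + 5600·0.123 + 3200·0.145)/10000 = 0.21440
V̂(p̂_st) = Σ W_h² (1 − n_h/N_h) p̂_h(1−p̂_h)/(n_h−1):
  stratum A: (1200/10000)²·(1 − 46/1200)·0.826·0.174/45 = 4.42287e-05
  stratum B: (5600/10000)²·(1 − 407/5600)·0.123·0.877/406 = 7.72654e-05
  stratum C: (3200/10000)²·(1 − 165/3200)·0.145·0.855/164 = 7.34174e-05
V̂(p̂_st) = 0.000194911; SE = √V̂ = 0.0139611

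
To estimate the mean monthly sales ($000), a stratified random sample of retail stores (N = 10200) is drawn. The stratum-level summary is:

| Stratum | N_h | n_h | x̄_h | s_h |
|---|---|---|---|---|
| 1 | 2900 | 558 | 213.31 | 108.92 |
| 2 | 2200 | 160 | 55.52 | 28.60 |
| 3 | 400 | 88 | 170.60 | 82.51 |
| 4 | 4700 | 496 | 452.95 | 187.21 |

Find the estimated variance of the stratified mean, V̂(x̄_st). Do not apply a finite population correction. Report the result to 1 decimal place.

V̂(x̄_st) ≈ 17.1

V̂(x̄_st) = Σ W_h² s_h²/n_h, with W_h = N_h/N and N = 10200:
  stratum 1: (2900/10200)²·108.92²/558 = 1.71861
  stratum 2: (2200/10200)²·28.60²/160 = 0.237825
  stratum 3: (400/10200)²·82.51²/88 = 0.118973
  stratum 4: (4700/10200)²·187.21²/496 = 15.0028
V̂(x̄_st) = 17.0782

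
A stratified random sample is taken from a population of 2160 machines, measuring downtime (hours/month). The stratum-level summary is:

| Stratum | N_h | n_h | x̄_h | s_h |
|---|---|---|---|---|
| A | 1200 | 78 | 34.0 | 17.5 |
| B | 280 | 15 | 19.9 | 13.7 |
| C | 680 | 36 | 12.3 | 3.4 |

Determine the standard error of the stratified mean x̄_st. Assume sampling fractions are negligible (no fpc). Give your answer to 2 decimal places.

SE(x̄_st) ≈ 1.21

V̂(x̄_st) = Σ W_h² s_h²/n_h, with W_h = N_h/N and N = 2160:
  stratum A: (1200/2160)²·17.5²/78 = 1.21182
  stratum B: (280/2160)²·13.7²/15 = 0.210261
  stratum C: (680/2160)²·3.4²/36 = 0.0318248
V̂(x̄_st) = 1.4539
SE(x̄_st) = √1.4539 = 1.20578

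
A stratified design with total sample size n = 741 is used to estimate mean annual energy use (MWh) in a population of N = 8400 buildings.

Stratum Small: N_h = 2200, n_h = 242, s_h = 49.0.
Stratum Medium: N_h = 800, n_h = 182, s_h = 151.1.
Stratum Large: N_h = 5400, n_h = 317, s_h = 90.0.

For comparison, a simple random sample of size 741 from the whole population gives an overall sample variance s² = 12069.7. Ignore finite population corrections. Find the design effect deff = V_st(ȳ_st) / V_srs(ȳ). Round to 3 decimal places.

V̂(ȳ_st) = Σ W_h² s_h²/n_h, with W_h = N_h/N and N = 8400:
  stratum Small: (2200/8400)²·49.0²/242 = 0.680556
  stratum Medium: (800/8400)²·151.1²/182 = 1.13783
  stratum Large: (5400/8400)²·90.0²/317 = 10.5598
V_st = 12.3782
V_srs = s²/n = 12069.7/741 = 16.2884
deff = V_st / V_srs = 12.3782/16.2884 = 0.7599

deff ≈ 0.760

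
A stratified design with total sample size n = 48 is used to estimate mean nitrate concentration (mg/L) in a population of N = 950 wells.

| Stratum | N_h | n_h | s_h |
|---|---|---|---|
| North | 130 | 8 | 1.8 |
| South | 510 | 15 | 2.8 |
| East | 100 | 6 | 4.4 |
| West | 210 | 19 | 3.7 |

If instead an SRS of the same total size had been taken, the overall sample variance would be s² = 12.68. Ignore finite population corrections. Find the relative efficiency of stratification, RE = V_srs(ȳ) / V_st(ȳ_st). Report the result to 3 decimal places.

RE ≈ 1.153

V̂(ȳ_st) = Σ W_h² s_h²/n_h, with W_h = N_h/N and N = 950:
  stratum North: (130/950)²·1.8²/8 = 0.00758393
  stratum South: (510/950)²·2.8²/15 = 0.150632
  stratum East: (100/950)²·4.4²/6 = 0.0357525
  stratum West: (210/950)²·3.7²/19 = 0.035208
V_st = 0.229177
V_srs = s²/n = 12.68/48 = 0.264167
Relative efficiency = V_srs / V_st = 0.264167/0.229177 = 1.1527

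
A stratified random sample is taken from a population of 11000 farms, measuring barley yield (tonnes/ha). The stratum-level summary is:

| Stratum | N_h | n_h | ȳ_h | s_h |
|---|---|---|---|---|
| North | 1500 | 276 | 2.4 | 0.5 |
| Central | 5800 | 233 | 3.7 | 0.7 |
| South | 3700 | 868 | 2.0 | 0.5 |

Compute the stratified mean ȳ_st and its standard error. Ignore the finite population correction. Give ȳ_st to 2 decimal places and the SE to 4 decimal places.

ȳ_st = Σ W_h ȳ_h = (1500·2.4 + 5800·3.7 + 3700·2.0)/11000 = 2.95091
V̂(ȳ_st) = Σ W_h² s_h²/n_h, with W_h = N_h/N and N = 11000:
  stratum North: (1500/11000)²·0.5²/276 = 1.68433e-05
  stratum Central: (5800/11000)²·0.7²/233 = 0.00058467
  stratum South: (3700/11000)²·0.5²/868 = 3.25865e-05
V̂(ȳ_st) = 0.0006341
SE(ȳ_st) = √0.0006341 = 0.0251813

ȳ_st ≈ 2.95, SE ≈ 0.0252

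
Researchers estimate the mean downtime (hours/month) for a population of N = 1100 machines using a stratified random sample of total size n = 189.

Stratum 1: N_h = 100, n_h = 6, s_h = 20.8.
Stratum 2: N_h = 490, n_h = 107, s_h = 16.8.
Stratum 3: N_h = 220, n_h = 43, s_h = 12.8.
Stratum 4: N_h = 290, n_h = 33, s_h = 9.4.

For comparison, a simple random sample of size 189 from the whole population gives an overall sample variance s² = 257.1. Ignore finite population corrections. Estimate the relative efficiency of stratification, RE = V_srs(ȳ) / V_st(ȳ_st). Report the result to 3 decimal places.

V̂(ȳ_st) = Σ W_h² s_h²/n_h, with W_h = N_h/N and N = 1100:
  stratum 1: (100/1100)²·20.8²/6 = 0.595923
  stratum 2: (490/1100)²·16.8²/107 = 0.523409
  stratum 3: (220/1100)²·12.8²/43 = 0.152409
  stratum 4: (290/1100)²·9.4²/33 = 0.186103
V_st = 1.45784
V_srs = s²/n = 257.1/189 = 1.36032
Relative efficiency = V_srs / V_st = 1.36032/1.45784 = 0.9331

RE ≈ 0.933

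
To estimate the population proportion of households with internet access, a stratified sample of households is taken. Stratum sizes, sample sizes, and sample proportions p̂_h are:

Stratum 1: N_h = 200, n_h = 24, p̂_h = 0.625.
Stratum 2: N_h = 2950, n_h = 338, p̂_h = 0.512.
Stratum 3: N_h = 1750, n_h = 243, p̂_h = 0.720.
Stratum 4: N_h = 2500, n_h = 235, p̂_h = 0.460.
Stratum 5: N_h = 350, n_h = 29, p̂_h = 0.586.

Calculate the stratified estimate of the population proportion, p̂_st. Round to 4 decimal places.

N = 7750; stratum weights W_h = N_h/N.
p̂_st = Σ W_h p̂_h = (200·0.625 + 2950·0.512 + 1750·0.720 + 2500·0.460 + 350·0.586)/7750 = 0.54845

p̂_st ≈ 0.5485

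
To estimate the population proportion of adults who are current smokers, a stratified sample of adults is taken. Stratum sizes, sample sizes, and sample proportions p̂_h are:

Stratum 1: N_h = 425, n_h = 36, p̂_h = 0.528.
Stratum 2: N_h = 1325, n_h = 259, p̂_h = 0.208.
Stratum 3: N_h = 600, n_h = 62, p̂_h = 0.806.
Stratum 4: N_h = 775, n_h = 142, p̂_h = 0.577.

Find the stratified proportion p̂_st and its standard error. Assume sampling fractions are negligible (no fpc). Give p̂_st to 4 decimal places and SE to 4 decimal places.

N = 3125; stratum weights W_h = N_h/N.
p̂_st = Σ W_h p̂_h = (425·0.528 + 1325·0.208 + 600·0.806 + 775·0.577)/3125 = 0.45785
V̂(p̂_st) = Σ W_h² p̂_h(1−p̂_h)/(n_h−1):
  stratum 1: (425/3125)²·0.528·0.472/35 = 0.0001317
  stratum 2: (1325/3125)²·0.208·0.792/258 = 0.000114789
  stratum 3: (600/3125)²·0.806·0.194/61 = 9.44951e-05
  stratum 4: (775/3125)²·0.577·0.423/141 = 0.000106463
V̂(p̂_st) = 0.000447448; SE = √V̂ = 0.021153

p̂_st ≈ 0.4578, SE ≈ 0.0212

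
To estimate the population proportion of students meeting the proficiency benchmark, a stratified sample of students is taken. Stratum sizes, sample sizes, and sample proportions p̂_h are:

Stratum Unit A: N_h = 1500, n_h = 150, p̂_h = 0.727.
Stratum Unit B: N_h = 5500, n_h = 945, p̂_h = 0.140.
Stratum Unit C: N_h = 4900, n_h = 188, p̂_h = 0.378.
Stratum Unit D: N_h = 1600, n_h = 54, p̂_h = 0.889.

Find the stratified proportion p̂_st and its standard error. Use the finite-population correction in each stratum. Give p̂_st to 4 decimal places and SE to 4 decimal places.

p̂_st ≈ 0.3804, SE ≈ 0.0147

N = 13500; stratum weights W_h = N_h/N.
p̂_st = Σ W_h p̂_h = (1500·0.727 + 5500·0.140 + 4900·0.378 + 1600·0.889)/13500 = 0.38038
V̂(p̂_st) = Σ W_h² (1 − n_h/N_h) p̂_h(1−p̂_h)/(n_h−1):
  stratum Unit A: (1500/13500)²·(1 − 150/1500)·0.727·0.273/149 = 1.48002e-05
  stratum Unit B: (5500/13500)²·(1 − 945/5500)·0.140·0.860/944 = 1.75323e-05
  stratum Unit C: (4900/13500)²·(1 − 188/4900)·0.378·0.622/187 = 0.000159285
  stratum Unit D: (1600/13500)²·(1 − 54/1600)·0.889·0.111/53 = 2.52703e-05
V̂(p̂_st) = 0.000216888; SE = √V̂ = 0.0147271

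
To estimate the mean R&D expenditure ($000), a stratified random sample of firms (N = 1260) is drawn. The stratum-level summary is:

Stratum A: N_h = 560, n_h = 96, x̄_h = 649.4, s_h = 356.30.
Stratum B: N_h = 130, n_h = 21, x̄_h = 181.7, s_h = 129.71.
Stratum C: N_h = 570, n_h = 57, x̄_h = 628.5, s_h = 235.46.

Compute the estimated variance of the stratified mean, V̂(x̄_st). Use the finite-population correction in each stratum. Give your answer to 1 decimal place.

V̂(x̄_st) ≈ 402.7

V̂(x̄_st) = Σ W_h² (1 − n_h/N_h) s_h²/n_h, with W_h = N_h/N and N = 1260:
  stratum A: (560/1260)²·(1 − 96/560)·356.30²/96 = 216.434
  stratum B: (130/1260)²·(1 − 21/130)·129.71²/21 = 7.15083
  stratum C: (570/1260)²·(1 − 57/570)·235.46²/57 = 179.147
V̂(x̄_st) = 402.732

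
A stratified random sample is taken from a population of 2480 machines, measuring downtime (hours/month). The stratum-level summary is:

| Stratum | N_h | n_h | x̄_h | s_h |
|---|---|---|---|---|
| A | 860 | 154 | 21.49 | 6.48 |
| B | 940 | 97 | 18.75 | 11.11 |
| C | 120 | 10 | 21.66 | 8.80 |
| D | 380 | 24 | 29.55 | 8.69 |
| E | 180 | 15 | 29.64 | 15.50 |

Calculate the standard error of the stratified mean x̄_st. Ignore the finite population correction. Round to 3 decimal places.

SE(x̄_st) ≈ 0.626

V̂(x̄_st) = Σ W_h² s_h²/n_h, with W_h = N_h/N and N = 2480:
  stratum A: (860/2480)²·6.48²/154 = 0.0327886
  stratum B: (940/2480)²·11.11²/97 = 0.182814
  stratum C: (120/2480)²·8.80²/10 = 0.0181311
  stratum D: (380/2480)²·8.69²/24 = 0.0738741
  stratum E: (180/2480)²·15.50²/15 = 0.084375
V̂(x̄_st) = 0.391982
SE(x̄_st) = √0.391982 = 0.626085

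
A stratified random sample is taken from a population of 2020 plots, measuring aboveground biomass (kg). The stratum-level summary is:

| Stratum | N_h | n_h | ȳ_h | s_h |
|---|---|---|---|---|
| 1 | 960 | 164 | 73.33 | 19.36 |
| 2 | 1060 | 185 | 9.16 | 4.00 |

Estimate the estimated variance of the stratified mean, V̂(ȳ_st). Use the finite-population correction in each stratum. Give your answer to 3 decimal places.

V̂(ȳ_st) = Σ W_h² (1 − n_h/N_h) s_h²/n_h, with W_h = N_h/N and N = 2020:
  stratum 1: (960/2020)²·(1 − 164/960)·19.36²/164 = 0.428005
  stratum 2: (1060/2020)²·(1 − 185/1060)·4.00²/185 = 0.0196589
V̂(ȳ_st) = 0.447663

V̂(ȳ_st) ≈ 0.448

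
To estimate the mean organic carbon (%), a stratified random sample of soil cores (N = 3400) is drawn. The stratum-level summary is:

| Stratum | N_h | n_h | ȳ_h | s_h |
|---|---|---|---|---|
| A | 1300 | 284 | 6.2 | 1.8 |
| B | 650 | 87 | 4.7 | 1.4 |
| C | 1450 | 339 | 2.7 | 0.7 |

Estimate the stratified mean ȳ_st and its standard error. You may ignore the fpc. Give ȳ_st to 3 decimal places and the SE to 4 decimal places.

ȳ_st ≈ 4.421, SE ≈ 0.0525

ȳ_st = Σ W_h ȳ_h = (1300·6.2 + 650·4.7 + 1450·2.7)/3400 = 4.42059
V̂(ȳ_st) = Σ W_h² s_h²/n_h, with W_h = N_h/N and N = 3400:
  stratum A: (1300/3400)²·1.8²/284 = 0.00166784
  stratum B: (650/3400)²·1.4²/87 = 0.00082339
  stratum C: (1450/3400)²·0.7²/339 = 0.00026289
V̂(ȳ_st) = 0.00275412
SE(ȳ_st) = √0.00275412 = 0.0524798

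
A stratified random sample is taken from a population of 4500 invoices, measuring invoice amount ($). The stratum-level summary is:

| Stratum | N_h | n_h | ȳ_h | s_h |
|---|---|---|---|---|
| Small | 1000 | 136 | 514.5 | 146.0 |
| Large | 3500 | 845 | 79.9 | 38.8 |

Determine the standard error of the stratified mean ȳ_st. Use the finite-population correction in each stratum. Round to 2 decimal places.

SE(ȳ_st) ≈ 2.74

V̂(ȳ_st) = Σ W_h² (1 − n_h/N_h) s_h²/n_h, with W_h = N_h/N and N = 4500:
  stratum Small: (1000/4500)²·(1 − 136/1000)·146.0²/136 = 6.68737
  stratum Large: (3500/4500)²·(1 − 845/3500)·38.8²/845 = 0.81755
V̂(ȳ_st) = 7.50492
SE(ȳ_st) = √7.50492 = 2.73951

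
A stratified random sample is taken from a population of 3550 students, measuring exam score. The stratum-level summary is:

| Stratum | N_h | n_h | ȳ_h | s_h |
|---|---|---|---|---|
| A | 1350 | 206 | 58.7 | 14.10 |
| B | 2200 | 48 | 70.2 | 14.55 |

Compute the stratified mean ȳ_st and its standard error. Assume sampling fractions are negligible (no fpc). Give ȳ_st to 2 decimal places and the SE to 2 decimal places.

ȳ_st ≈ 65.83, SE ≈ 1.35

ȳ_st = Σ W_h ȳ_h = (1350·58.7 + 2200·70.2)/3550 = 65.82676
V̂(ȳ_st) = Σ W_h² s_h²/n_h, with W_h = N_h/N and N = 3550:
  stratum A: (1350/3550)²·14.10²/206 = 0.139567
  stratum B: (2200/3550)²·14.55²/48 = 1.69384
V̂(ȳ_st) = 1.83341
SE(ȳ_st) = √1.83341 = 1.35403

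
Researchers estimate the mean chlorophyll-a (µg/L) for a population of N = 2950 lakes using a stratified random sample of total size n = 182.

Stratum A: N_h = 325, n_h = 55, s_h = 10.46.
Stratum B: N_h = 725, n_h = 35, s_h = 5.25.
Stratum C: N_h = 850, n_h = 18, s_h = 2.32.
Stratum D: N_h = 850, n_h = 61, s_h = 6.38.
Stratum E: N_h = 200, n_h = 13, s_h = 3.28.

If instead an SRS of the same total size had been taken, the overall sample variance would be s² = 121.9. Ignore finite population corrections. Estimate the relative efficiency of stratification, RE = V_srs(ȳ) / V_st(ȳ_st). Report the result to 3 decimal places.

V̂(ȳ_st) = Σ W_h² s_h²/n_h, with W_h = N_h/N and N = 2950:
  stratum A: (325/2950)²·10.46²/55 = 0.0241448
  stratum B: (725/2950)²·5.25²/35 = 0.0475645
  stratum C: (850/2950)²·2.32²/18 = 0.0248255
  stratum D: (850/2950)²·6.38²/61 = 0.0553994
  stratum E: (200/2950)²·3.28²/13 = 0.00380382
V_st = 0.155738
V_srs = s²/n = 121.9/182 = 0.66978
Relative efficiency = V_srs / V_st = 0.66978/0.155738 = 4.3007

RE ≈ 4.301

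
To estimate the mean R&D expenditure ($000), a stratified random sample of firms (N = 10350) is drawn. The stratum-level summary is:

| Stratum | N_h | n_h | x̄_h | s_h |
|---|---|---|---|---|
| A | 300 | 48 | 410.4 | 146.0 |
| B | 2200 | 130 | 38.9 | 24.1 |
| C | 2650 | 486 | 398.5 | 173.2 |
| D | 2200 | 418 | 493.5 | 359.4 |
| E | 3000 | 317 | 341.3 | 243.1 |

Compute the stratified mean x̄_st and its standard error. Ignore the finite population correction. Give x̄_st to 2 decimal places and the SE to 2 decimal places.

x̄_st = Σ W_h x̄_h = (300·410.4 + 2200·38.9 + 2650·398.5 + 2200·493.5 + 3000·341.3)/10350 = 326.02174
V̂(x̄_st) = Σ W_h² s_h²/n_h, with W_h = N_h/N and N = 10350:
  stratum A: (300/10350)²·146.0²/48 = 0.373101
  stratum B: (2200/10350)²·24.1²/130 = 0.201862
  stratum C: (2650/10350)²·173.2²/486 = 4.04642
  stratum D: (2200/10350)²·359.4²/418 = 13.9619
  stratum E: (3000/10350)²·243.1²/317 = 15.6629
V̂(x̄_st) = 34.2462
SE(x̄_st) = √34.2462 = 5.85202

x̄_st ≈ 326.02, SE ≈ 5.85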